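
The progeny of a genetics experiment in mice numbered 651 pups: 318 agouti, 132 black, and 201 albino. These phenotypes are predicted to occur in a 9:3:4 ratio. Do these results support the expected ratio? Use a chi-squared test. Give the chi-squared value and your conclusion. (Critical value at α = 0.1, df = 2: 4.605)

16.140; not consistent

The 9:3:4 ratio has 16 parts, so with N = 651 the expected counts are:
  agouti: 651 × 9/16 = 366.1875
  black: 651 × 3/16 = 122.0625
  albino: 651 × 4/16 = 162.75
χ² = Σ (O − E)² / E
  agouti: (318 − 366.1875)² / 366.1875 = 6.3411
  black: (132 − 122.0625)² / 122.0625 = 0.8090
  albino: (201 − 162.75)² / 162.75 = 8.9896
χ² = 6.3411 + 0.8090 + 8.9896 = 16.1397 ≈ 16.140
Degrees of freedom = 3 − 1 = 2; critical value at α = 0.1 is 4.605.
Since 16.140 > 4.605, we reject the null hypothesis — the data do not fit the 9:3:4 ratio.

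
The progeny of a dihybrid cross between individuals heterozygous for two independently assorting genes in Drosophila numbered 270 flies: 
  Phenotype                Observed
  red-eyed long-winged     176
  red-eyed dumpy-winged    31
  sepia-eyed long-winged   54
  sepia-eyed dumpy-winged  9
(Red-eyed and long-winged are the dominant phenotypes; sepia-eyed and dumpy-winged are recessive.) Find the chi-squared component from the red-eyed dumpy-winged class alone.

A dihybrid F₂ with independent assortment and complete dominance at both loci gives a 9:3:3:1 phenotypic ratio.
Expected counts for N = 270 under a 9:3:3:1 ratio (total parts = 16):
  red-eyed long-winged: 270 × 9/16 = 151.875
  red-eyed dumpy-winged: 270 × 3/16 = 50.625
  sepia-eyed long-winged: 270 × 3/16 = 50.625
  sepia-eyed dumpy-winged: 270 × 1/16 = 16.875
Contribution of red-eyed dumpy-winged: (31 − 50.625)² / 50.625 = 7.6077

7.608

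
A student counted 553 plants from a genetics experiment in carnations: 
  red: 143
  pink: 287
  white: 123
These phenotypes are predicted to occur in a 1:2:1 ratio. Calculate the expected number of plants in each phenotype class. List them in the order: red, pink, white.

138.25, 276.5, 138.25

The 1:2:1 ratio has 4 parts, so with N = 553 the expected counts are:
  red: 553 × 1/4 = 138.25
  pink: 553 × 2/4 = 276.5
  white: 553 × 1/4 = 138.25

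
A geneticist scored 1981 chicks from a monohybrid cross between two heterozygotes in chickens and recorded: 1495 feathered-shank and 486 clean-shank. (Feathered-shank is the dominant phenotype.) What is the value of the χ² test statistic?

0.230

For a monohybrid cross between heterozygotes with complete dominance, the expected phenotypic ratio is 3:1.
The 3:1 ratio has 4 parts, so with N = 1981 the expected counts are:
  feathered-shank: 1981 × 3/4 = 1485.75
  clean-shank: 1981 × 1/4 = 495.25
χ² = Σ (O − E)² / E
  feathered-shank: (1495 − 1485.75)² / 1485.75 = 0.0576
  clean-shank: (486 − 495.25)² / 495.25 = 0.1728
χ² = 0.0576 + 0.1728 = 0.2304 ≈ 0.230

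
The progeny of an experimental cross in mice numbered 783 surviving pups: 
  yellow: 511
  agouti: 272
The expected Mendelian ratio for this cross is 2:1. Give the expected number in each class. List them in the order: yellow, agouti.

Under the 2:1 hypothesis (Σ ratio = 3, N = 783):
  yellow: 783 × 2/3 = 522
  agouti: 783 × 1/3 = 261

522, 261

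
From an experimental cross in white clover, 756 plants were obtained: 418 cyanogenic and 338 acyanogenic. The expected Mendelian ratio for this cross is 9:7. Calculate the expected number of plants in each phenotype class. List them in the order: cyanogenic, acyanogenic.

The 9:7 ratio has 16 parts, so with N = 756 the expected counts are:
  cyanogenic: 756 × 9/16 = 425.25
  acyanogenic: 756 × 7/16 = 330.75

425.25, 330.75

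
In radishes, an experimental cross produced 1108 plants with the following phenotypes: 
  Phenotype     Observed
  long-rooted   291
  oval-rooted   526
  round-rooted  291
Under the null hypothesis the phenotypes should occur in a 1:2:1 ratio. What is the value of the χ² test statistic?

Expected counts for N = 1108 under a 1:2:1 ratio (total parts = 4):
  long-rooted: 1108 × 1/4 = 277
  oval-rooted: 1108 × 2/4 = 554
  round-rooted: 1108 × 1/4 = 277
χ² = Σ (O − E)² / E
  long-rooted: (291 − 277)² / 277 = 0.7076
  oval-rooted: (526 − 554)² / 554 = 1.4152
  round-rooted: (291 − 277)² / 277 = 0.7076
χ² = 0.7076 + 1.4152 + 0.7076 = 2.8304 ≈ 2.830

2.830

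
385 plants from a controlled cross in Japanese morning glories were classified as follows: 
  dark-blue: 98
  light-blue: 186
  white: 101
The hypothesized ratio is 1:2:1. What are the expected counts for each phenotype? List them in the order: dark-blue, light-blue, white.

96.25, 192.5, 96.25

The 1:2:1 ratio has 4 parts, so with N = 385 the expected counts are:
  dark-blue: 385 × 1/4 = 96.25
  light-blue: 385 × 2/4 = 192.5
  white: 385 × 1/4 = 96.25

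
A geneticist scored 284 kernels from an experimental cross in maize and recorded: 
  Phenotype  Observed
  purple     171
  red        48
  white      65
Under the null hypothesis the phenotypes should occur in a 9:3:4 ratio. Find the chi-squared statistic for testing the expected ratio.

1.817

Total ratio parts = 16. Expected numbers out of 284:
  purple: 284 × 9/16 = 159.75
  red: 284 × 3/16 = 53.25
  white: 284 × 4/16 = 71
χ² = Σ (O − E)² / E
  purple: (171 − 159.75)² / 159.75 = 0.7923
  red: (48 − 53.25)² / 53.25 = 0.5176
  white: (65 − 71)² / 71 = 0.5070
χ² = 0.7923 + 0.5176 + 0.5070 = 1.8169 ≈ 1.817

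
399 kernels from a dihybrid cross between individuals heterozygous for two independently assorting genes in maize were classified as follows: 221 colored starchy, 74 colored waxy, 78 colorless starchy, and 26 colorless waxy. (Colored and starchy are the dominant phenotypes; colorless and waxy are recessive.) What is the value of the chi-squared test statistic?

0.243

A dihybrid F₂ with independent assortment and complete dominance at both loci gives a 9:3:3:1 phenotypic ratio.
Expected counts for N = 399 under a 9:3:3:1 ratio (total parts = 16):
  colored starchy: 399 × 9/16 = 224.4375
  colored waxy: 399 × 3/16 = 74.8125
  colorless starchy: 399 × 3/16 = 74.8125
  colorless waxy: 399 × 1/16 = 24.9375
χ² = Σ (O − E)² / E
  colored starchy: (221 − 224.4375)² / 224.4375 = 0.0526
  colored waxy: (74 − 74.8125)² / 74.8125 = 0.0088
  colorless starchy: (78 − 74.8125)² / 74.8125 = 0.1358
  colorless waxy: (26 − 24.9375)² / 24.9375 = 0.0453
χ² = 0.0526 + 0.0088 + 0.1358 + 0.0453 = 0.2425 ≈ 0.243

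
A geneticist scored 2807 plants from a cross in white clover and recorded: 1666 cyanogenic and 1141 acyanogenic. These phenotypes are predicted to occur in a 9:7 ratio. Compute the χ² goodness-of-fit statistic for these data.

10.973

Under the 9:7 hypothesis (Σ ratio = 16, N = 2807):
  cyanogenic: 2807 × 9/16 = 1578.9375
  acyanogenic: 2807 × 7/16 = 1228.0625
χ² = Σ (O − E)² / E
  cyanogenic: (1666 − 1578.9375)² / 1578.9375 = 4.8006
  acyanogenic: (1141 − 1228.0625)² / 1228.0625 = 6.1722
χ² = 4.8006 + 6.1722 = 10.9728 ≈ 10.973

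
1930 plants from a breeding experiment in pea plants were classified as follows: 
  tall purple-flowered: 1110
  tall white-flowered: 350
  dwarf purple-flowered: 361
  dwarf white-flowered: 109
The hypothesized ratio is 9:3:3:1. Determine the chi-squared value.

2.059

The 9:3:3:1 ratio has 16 parts, so with N = 1930 the expected counts are:
  tall purple-flowered: 1930 × 9/16 = 1085.625
  tall white-flowered: 1930 × 3/16 = 361.875
  dwarf purple-flowered: 1930 × 3/16 = 361.875
  dwarf white-flowered: 1930 × 1/16 = 120.625
χ² = Σ (O − E)² / E
  tall purple-flowered: (1110 − 1085.625)² / 1085.625 = 0.5473
  tall white-flowered: (350 − 361.875)² / 361.875 = 0.3897
  dwarf purple-flowered: (361 − 361.875)² / 361.875 = 0.0021
  dwarf white-flowered: (109 − 120.625)² / 120.625 = 1.1203
χ² = 0.5473 + 0.3897 + 0.0021 + 1.1203 = 2.0594 ≈ 2.059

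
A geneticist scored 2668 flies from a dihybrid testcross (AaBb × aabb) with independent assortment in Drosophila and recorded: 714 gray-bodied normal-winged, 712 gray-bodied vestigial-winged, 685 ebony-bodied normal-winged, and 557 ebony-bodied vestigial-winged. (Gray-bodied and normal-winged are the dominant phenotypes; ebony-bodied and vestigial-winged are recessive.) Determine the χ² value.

24.975

A dihybrid testcross with independent assortment gives a 1:1:1:1 ratio.
Under the 1:1:1:1 hypothesis (Σ ratio = 4, N = 2668):
  gray-bodied normal-winged: 2668 × 1/4 = 667
  gray-bodied vestigial-winged: 2668 × 1/4 = 667
  ebony-bodied normal-winged: 2668 × 1/4 = 667
  ebony-bodied vestigial-winged: 2668 × 1/4 = 667
χ² = Σ (O − E)² / E
  gray-bodied normal-winged: (714 − 667)² / 667 = 3.3118
  gray-bodied vestigial-winged: (712 − 667)² / 667 = 3.0360
  ebony-bodied normal-winged: (685 − 667)² / 667 = 0.4858
  ebony-bodied vestigial-winged: (557 − 667)² / 667 = 18.1409
χ² = 3.3118 + 3.0360 + 0.4858 + 18.1409 = 24.9745 ≈ 24.975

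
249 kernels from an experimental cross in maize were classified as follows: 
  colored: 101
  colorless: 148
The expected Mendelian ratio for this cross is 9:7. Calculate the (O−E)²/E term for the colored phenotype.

Total ratio parts = 16. Expected numbers out of 249:
  colored: 249 × 9/16 = 140.0625
  colorless: 249 × 7/16 = 108.9375
Contribution of colored: (101 − 140.0625)² / 140.0625 = 10.8943

10.894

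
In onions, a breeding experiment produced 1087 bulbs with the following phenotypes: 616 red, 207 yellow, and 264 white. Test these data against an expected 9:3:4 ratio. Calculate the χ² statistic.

0.305

The 9:3:4 ratio has 16 parts, so with N = 1087 the expected counts are:
  red: 1087 × 9/16 = 611.4375
  yellow: 1087 × 3/16 = 203.8125
  white: 1087 × 4/16 = 271.75
χ² = Σ (O − E)² / E
  red: (616 − 611.4375)² / 611.4375 = 0.0340
  yellow: (207 − 203.8125)² / 203.8125 = 0.0499
  white: (264 − 271.75)² / 271.75 = 0.2210
χ² = 0.0340 + 0.0499 + 0.2210 = 0.3049 ≈ 0.305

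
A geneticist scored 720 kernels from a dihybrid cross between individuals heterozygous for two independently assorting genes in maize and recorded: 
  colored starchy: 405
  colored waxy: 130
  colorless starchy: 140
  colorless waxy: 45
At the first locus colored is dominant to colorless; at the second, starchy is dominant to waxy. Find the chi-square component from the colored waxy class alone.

A dihybrid F₂ with independent assortment and complete dominance at both loci gives a 9:3:3:1 phenotypic ratio.
Total ratio parts = 16. Expected numbers out of 720:
  colored starchy: 720 × 9/16 = 405
  colored waxy: 720 × 3/16 = 135
  colorless starchy: 720 × 3/16 = 135
  colorless waxy: 720 × 1/16 = 45
Contribution of colored waxy: (130 − 135)² / 135 = 0.1852

0.185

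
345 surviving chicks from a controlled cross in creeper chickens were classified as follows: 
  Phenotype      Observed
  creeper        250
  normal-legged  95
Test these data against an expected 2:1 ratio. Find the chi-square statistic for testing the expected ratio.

5.217

Under the 2:1 hypothesis (Σ ratio = 3, N = 345):
  creeper: 345 × 2/3 = 230
  normal-legged: 345 × 1/3 = 115
χ² = Σ (O − E)² / E
  creeper: (250 − 230)² / 230 = 1.7391
  normal-legged: (95 − 115)² / 115 = 3.4783
χ² = 1.7391 + 3.4783 = 5.2174 ≈ 5.217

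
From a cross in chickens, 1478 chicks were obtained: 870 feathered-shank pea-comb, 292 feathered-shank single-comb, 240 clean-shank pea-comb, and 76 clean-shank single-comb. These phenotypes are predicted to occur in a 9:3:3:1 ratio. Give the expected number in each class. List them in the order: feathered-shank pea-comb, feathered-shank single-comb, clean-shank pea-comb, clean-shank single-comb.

Total ratio parts = 16. Expected numbers out of 1478:
  feathered-shank pea-comb: 1478 × 9/16 = 831.375
  feathered-shank single-comb: 1478 × 3/16 = 277.125
  clean-shank pea-comb: 1478 × 3/16 = 277.125
  clean-shank single-comb: 1478 × 1/16 = 92.375

831.375, 277.125, 277.125, 92.375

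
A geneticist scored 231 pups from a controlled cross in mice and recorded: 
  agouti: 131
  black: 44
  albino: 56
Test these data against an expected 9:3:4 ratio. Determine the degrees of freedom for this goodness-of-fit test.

2

A goodness-of-fit test with 3 phenotype classes has df = 3 − 1 = 2.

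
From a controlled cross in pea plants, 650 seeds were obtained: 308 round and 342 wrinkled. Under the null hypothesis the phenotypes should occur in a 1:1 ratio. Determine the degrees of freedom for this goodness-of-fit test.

A goodness-of-fit test with 2 phenotype classes has df = 2 − 1 = 1.

1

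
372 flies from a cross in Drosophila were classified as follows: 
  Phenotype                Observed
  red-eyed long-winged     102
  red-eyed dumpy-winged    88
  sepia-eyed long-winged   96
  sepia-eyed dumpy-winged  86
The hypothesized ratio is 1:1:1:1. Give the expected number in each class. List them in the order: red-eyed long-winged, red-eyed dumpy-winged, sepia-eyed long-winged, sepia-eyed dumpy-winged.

93, 93, 93, 93

Total ratio parts = 4. Expected numbers out of 372:
  red-eyed long-winged: 372 × 1/4 = 93
  red-eyed dumpy-winged: 372 × 1/4 = 93
  sepia-eyed long-winged: 372 × 1/4 = 93
  sepia-eyed dumpy-winged: 372 × 1/4 = 93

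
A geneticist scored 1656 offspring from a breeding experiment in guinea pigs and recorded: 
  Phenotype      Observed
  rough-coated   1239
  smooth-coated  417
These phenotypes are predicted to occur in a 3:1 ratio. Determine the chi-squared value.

0.029

Total ratio parts = 4. Expected numbers out of 1656:
  rough-coated: 1656 × 3/4 = 1242
  smooth-coated: 1656 × 1/4 = 414
χ² = Σ (O − E)² / E
  rough-coated: (1239 − 1242)² / 1242 = 0.0072
  smooth-coated: (417 − 414)² / 414 = 0.0217
χ² = 0.0072 + 0.0217 = 0.0289 ≈ 0.029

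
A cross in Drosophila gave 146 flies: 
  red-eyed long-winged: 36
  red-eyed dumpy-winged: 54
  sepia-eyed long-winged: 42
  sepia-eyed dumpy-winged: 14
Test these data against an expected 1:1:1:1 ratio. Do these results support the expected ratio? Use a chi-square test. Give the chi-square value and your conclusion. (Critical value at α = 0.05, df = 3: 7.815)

Total ratio parts = 4. Expected numbers out of 146:
  red-eyed long-winged: 146 × 1/4 = 36.5
  red-eyed dumpy-winged: 146 × 1/4 = 36.5
  sepia-eyed long-winged: 146 × 1/4 = 36.5
  sepia-eyed dumpy-winged: 146 × 1/4 = 36.5
χ² = Σ (O − E)² / E
  red-eyed long-winged: (36 − 36.5)² / 36.5 = 0.0068
  red-eyed dumpy-winged: (54 − 36.5)² / 36.5 = 8.3904
  sepia-eyed long-winged: (42 − 36.5)² / 36.5 = 0.8288
  sepia-eyed dumpy-winged: (14 − 36.5)² / 36.5 = 13.8699
χ² = 0.0068 + 8.3904 + 0.8288 + 13.8699 = 23.0959 ≈ 23.096
Degrees of freedom = 4 − 1 = 3; critical value at α = 0.05 is 7.815.
Since 23.096 > 7.815, we reject the null hypothesis — the data do not fit the 1:1:1:1 ratio.

23.096; not consistent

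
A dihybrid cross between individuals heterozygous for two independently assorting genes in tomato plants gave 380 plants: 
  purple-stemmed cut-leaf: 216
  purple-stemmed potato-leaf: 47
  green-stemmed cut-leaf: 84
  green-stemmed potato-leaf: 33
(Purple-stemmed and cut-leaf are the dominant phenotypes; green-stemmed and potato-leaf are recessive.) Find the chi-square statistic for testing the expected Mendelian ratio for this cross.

A dihybrid F₂ with independent assortment and complete dominance at both loci gives a 9:3:3:1 phenotypic ratio.
Expected counts for N = 380 under a 9:3:3:1 ratio (total parts = 16):
  purple-stemmed cut-leaf: 380 × 9/16 = 213.75
  purple-stemmed potato-leaf: 380 × 3/16 = 71.25
  green-stemmed cut-leaf: 380 × 3/16 = 71.25
  green-stemmed potato-leaf: 380 × 1/16 = 23.75
χ² = Σ (O − E)² / E
  purple-stemmed cut-leaf: (216 − 213.75)² / 213.75 = 0.0237
  purple-stemmed potato-leaf: (47 − 71.25)² / 71.25 = 8.2535
  green-stemmed cut-leaf: (84 − 71.25)² / 71.25 = 2.2816
  green-stemmed potato-leaf: (33 − 23.75)² / 23.75 = 3.6026
χ² = 0.0237 + 8.2535 + 2.2816 + 3.6026 = 14.1614 ≈ 14.161

14.161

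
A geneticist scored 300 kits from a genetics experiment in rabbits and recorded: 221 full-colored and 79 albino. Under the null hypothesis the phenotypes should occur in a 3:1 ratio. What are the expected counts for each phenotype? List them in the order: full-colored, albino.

225, 75

Under the 3:1 hypothesis (Σ ratio = 4, N = 300):
  full-colored: 300 × 3/4 = 225
  albino: 300 × 1/4 = 75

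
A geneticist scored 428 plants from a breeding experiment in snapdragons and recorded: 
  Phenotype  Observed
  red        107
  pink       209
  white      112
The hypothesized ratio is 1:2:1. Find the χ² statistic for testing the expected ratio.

0.350

Total ratio parts = 4. Expected numbers out of 428:
  red: 428 × 1/4 = 107
  pink: 428 × 2/4 = 214
  white: 428 × 1/4 = 107
χ² = Σ (O − E)² / E
  red: (107 − 107)² / 107 = 0.0000
  pink: (209 − 214)² / 214 = 0.1168
  white: (112 − 107)² / 107 = 0.2336
χ² = 0.0000 + 0.1168 + 0.2336 = 0.3504 ≈ 0.350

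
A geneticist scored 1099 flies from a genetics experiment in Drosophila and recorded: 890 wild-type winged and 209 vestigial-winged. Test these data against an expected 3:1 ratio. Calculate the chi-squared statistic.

20.979

Under the 3:1 hypothesis (Σ ratio = 4, N = 1099):
  wild-type winged: 1099 × 3/4 = 824.25
  vestigial-winged: 1099 × 1/4 = 274.75
χ² = Σ (O − E)² / E
  wild-type winged: (890 − 824.25)² / 824.25 = 5.2448
  vestigial-winged: (209 − 274.75)² / 274.75 = 15.7345
χ² = 5.2448 + 15.7345 = 20.9793 ≈ 20.979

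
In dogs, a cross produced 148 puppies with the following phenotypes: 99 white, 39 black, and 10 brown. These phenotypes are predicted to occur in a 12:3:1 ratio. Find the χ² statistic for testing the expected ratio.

5.919

Under the 12:3:1 hypothesis (Σ ratio = 16, N = 148):
  white: 148 × 12/16 = 111
  black: 148 × 3/16 = 27.75
  brown: 148 × 1/16 = 9.25
χ² = Σ (O − E)² / E
  white: (99 − 111)² / 111 = 1.2973
  black: (39 − 27.75)² / 27.75 = 4.5608
  brown: (10 − 9.25)² / 9.25 = 0.0608
χ² = 1.2973 + 4.5608 + 0.0608 = 5.9189 ≈ 5.919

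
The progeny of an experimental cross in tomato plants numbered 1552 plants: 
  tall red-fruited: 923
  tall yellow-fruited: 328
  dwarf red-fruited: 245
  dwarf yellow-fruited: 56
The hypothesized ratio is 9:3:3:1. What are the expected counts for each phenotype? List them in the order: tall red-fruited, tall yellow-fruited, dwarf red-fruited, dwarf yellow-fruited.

873, 291, 291, 97

Expected counts for N = 1552 under a 9:3:3:1 ratio (total parts = 16):
  tall red-fruited: 1552 × 9/16 = 873
  tall yellow-fruited: 1552 × 3/16 = 291
  dwarf red-fruited: 1552 × 3/16 = 291
  dwarf yellow-fruited: 1552 × 1/16 = 97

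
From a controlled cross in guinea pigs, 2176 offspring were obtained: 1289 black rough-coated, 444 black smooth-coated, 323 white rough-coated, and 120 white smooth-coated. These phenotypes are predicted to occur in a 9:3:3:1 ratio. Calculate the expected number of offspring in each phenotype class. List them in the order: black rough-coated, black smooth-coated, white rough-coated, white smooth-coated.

1224, 408, 408, 136

Under the 9:3:3:1 hypothesis (Σ ratio = 16, N = 2176):
  black rough-coated: 2176 × 9/16 = 1224
  black smooth-coated: 2176 × 3/16 = 408
  white rough-coated: 2176 × 3/16 = 408
  white smooth-coated: 2176 × 1/16 = 136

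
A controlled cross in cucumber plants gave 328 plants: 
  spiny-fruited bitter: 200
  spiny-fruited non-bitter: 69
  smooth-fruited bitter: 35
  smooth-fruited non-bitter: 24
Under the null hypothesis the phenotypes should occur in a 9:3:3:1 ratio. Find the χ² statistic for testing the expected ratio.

Expected counts for N = 328 under a 9:3:3:1 ratio (total parts = 16):
  spiny-fruited bitter: 328 × 9/16 = 184.5
  spiny-fruited non-bitter: 328 × 3/16 = 61.5
  smooth-fruited bitter: 328 × 3/16 = 61.5
  smooth-fruited non-bitter: 328 × 1/16 = 20.5
χ² = Σ (O − E)² / E
  spiny-fruited bitter: (200 − 184.5)² / 184.5 = 1.3022
  spiny-fruited non-bitter: (69 − 61.5)² / 61.5 = 0.9146
  smooth-fruited bitter: (35 − 61.5)² / 61.5 = 11.4187
  smooth-fruited non-bitter: (24 − 20.5)² / 20.5 = 0.5976
χ² = 1.3022 + 0.9146 + 11.4187 + 0.5976 = 14.2331 ≈ 14.233

14.233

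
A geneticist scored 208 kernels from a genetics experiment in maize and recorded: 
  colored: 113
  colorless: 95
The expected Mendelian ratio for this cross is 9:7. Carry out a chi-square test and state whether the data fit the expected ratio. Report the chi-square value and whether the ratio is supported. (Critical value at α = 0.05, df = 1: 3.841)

0.313; consistent

Expected counts for N = 208 under a 9:7 ratio (total parts = 16):
  colored: 208 × 9/16 = 117
  colorless: 208 × 7/16 = 91
χ² = Σ (O − E)² / E
  colored: (113 − 117)² / 117 = 0.1368
  colorless: (95 − 91)² / 91 = 0.1758
χ² = 0.1368 + 0.1758 = 0.3126 ≈ 0.313
Degrees of freedom = 2 − 1 = 1; critical value at α = 0.05 is 3.841.
Since 0.313 < 3.841, we fail to reject the null hypothesis — the data are consistent with the 9:7 ratio.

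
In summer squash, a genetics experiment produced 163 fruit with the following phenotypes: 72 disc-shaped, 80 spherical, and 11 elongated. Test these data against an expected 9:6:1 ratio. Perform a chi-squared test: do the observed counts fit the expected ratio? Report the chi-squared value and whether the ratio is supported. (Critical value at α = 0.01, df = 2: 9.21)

The 9:6:1 ratio has 16 parts, so with N = 163 the expected counts are:
  disc-shaped: 163 × 9/16 = 91.6875
  spherical: 163 × 6/16 = 61.125
  elongated: 163 × 1/16 = 10.1875
χ² = Σ (O − E)² / E
  disc-shaped: (72 − 91.6875)² / 91.6875 = 4.2274
  spherical: (80 − 61.125)² / 61.125 = 5.8285
  elongated: (11 − 10.1875)² / 10.1875 = 0.0648
χ² = 4.2274 + 5.8285 + 0.0648 = 10.1207 ≈ 10.121
Degrees of freedom = 3 − 1 = 2; critical value at α = 0.01 is 9.21.
Since 10.121 > 9.21, we reject the null hypothesis — the data do not fit the 9:6:1 ratio.

10.121; not consistent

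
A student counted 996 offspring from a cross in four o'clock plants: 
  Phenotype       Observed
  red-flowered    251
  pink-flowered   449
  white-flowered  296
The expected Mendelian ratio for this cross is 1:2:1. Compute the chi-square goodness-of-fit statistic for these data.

Total ratio parts = 4. Expected numbers out of 996:
  red-flowered: 996 × 1/4 = 249
  pink-flowered: 996 × 2/4 = 498
  white-flowered: 996 × 1/4 = 249
χ² = Σ (O − E)² / E
  red-flowered: (251 − 249)² / 249 = 0.0161
  pink-flowered: (449 − 498)² / 498 = 4.8213
  white-flowered: (296 − 249)² / 249 = 8.8715
χ² = 0.0161 + 4.8213 + 8.8715 = 13.7089 ≈ 13.709

13.709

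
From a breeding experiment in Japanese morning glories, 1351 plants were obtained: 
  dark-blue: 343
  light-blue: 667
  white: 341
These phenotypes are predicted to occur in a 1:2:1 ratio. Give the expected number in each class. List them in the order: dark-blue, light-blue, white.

Expected counts for N = 1351 under a 1:2:1 ratio (total parts = 4):
  dark-blue: 1351 × 1/4 = 337.75
  light-blue: 1351 × 2/4 = 675.5
  white: 1351 × 1/4 = 337.75

337.75, 675.5, 337.75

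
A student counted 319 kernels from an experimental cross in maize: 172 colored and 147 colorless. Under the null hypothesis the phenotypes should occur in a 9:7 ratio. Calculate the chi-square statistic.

0.705

Expected counts for N = 319 under a 9:7 ratio (total parts = 16):
  colored: 319 × 9/16 = 179.4375
  colorless: 319 × 7/16 = 139.5625
χ² = Σ (O − E)² / E
  colored: (172 − 179.4375)² / 179.4375 = 0.3083
  colorless: (147 − 139.5625)² / 139.5625 = 0.3964
χ² = 0.3083 + 0.3964 = 0.7047 ≈ 0.705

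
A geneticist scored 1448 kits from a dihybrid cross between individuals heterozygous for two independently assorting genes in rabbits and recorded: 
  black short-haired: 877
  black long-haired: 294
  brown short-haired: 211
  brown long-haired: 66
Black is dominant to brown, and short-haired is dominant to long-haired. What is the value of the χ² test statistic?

26.775

A dihybrid F₂ with independent assortment and complete dominance at both loci gives a 9:3:3:1 phenotypic ratio.
Under the 9:3:3:1 hypothesis (Σ ratio = 16, N = 1448):
  black short-haired: 1448 × 9/16 = 814.5
  black long-haired: 1448 × 3/16 = 271.5
  brown short-haired: 1448 × 3/16 = 271.5
  brown long-haired: 1448 × 1/16 = 90.5
χ² = Σ (O − E)² / E
  black short-haired: (877 − 814.5)² / 814.5 = 4.7959
  black long-haired: (294 − 271.5)² / 271.5 = 1.8646
  brown short-haired: (211 − 271.5)² / 271.5 = 13.4816
  brown long-haired: (66 − 90.5)² / 90.5 = 6.6326
χ² = 4.7959 + 1.8646 + 13.4816 + 6.6326 = 26.7747 ≈ 26.775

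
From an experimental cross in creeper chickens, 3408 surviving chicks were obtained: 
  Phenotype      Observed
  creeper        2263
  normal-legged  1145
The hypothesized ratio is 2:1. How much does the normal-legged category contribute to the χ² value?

0.071

Under the 2:1 hypothesis (Σ ratio = 3, N = 3408):
  creeper: 3408 × 2/3 = 2272
  normal-legged: 3408 × 1/3 = 1136
Contribution of normal-legged: (1145 − 1136)² / 1136 = 0.0713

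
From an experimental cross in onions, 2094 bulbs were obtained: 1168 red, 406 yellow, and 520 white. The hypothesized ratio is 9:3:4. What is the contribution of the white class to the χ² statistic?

Under the 9:3:4 hypothesis (Σ ratio = 16, N = 2094):
  red: 2094 × 9/16 = 1177.875
  yellow: 2094 × 3/16 = 392.625
  white: 2094 × 4/16 = 523.5
Contribution of white: (520 − 523.5)² / 523.5 = 0.0234

0.023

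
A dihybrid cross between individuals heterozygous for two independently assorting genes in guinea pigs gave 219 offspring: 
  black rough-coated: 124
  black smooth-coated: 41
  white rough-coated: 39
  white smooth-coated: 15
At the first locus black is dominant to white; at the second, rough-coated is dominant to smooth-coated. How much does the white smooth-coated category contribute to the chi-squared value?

A dihybrid F₂ with independent assortment and complete dominance at both loci gives a 9:3:3:1 phenotypic ratio.
Expected counts for N = 219 under a 9:3:3:1 ratio (total parts = 16):
  black rough-coated: 219 × 9/16 = 123.1875
  black smooth-coated: 219 × 3/16 = 41.0625
  white rough-coated: 219 × 3/16 = 41.0625
  white smooth-coated: 219 × 1/16 = 13.6875
Contribution of white smooth-coated: (15 − 13.6875)² / 13.6875 = 0.1259

0.126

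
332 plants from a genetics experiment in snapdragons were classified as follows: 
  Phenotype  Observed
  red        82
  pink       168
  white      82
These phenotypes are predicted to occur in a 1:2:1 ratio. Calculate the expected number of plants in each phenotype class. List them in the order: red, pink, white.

83, 166, 83

Expected counts for N = 332 under a 1:2:1 ratio (total parts = 4):
  red: 332 × 1/4 = 83
  pink: 332 × 2/4 = 166
  white: 332 × 1/4 = 83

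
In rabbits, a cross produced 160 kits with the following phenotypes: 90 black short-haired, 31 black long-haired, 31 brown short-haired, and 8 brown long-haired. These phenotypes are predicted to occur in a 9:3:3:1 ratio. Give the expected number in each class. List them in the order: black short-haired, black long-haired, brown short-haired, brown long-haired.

Under the 9:3:3:1 hypothesis (Σ ratio = 16, N = 160):
  black short-haired: 160 × 9/16 = 90
  black long-haired: 160 × 3/16 = 30
  brown short-haired: 160 × 3/16 = 30
  brown long-haired: 160 × 1/16 = 10

90, 30, 30, 10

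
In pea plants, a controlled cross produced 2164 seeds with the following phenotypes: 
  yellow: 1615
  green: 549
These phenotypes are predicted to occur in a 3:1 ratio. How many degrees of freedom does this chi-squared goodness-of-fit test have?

1

A goodness-of-fit test with 2 phenotype classes has df = 2 − 1 = 1.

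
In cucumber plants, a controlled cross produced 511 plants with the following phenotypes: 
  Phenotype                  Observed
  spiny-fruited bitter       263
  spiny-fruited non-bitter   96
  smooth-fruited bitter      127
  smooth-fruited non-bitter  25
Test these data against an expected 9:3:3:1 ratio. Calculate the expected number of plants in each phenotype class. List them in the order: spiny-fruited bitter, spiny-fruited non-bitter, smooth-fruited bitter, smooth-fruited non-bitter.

Total ratio parts = 16. Expected numbers out of 511:
  spiny-fruited bitter: 511 × 9/16 = 287.4375
  spiny-fruited non-bitter: 511 × 3/16 = 95.8125
  smooth-fruited bitter: 511 × 3/16 = 95.8125
  smooth-fruited non-bitter: 511 × 1/16 = 31.9375

287.4375, 95.8125, 95.8125, 31.9375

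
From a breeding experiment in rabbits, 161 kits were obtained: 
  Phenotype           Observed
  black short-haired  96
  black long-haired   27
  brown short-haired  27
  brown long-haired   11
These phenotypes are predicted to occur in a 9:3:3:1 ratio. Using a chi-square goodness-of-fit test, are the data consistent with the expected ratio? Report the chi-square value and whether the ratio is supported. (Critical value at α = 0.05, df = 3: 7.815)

1.087; consistent

Total ratio parts = 16. Expected numbers out of 161:
  black short-haired: 161 × 9/16 = 90.5625
  black long-haired: 161 × 3/16 = 30.1875
  brown short-haired: 161 × 3/16 = 30.1875
  brown long-haired: 161 × 1/16 = 10.0625
χ² = Σ (O − E)² / E
  black short-haired: (96 − 90.5625)² / 90.5625 = 0.3265
  black long-haired: (27 − 30.1875)² / 30.1875 = 0.3366
  brown short-haired: (27 − 30.1875)² / 30.1875 = 0.3366
  brown long-haired: (11 − 10.0625)² / 10.0625 = 0.0873
χ² = 0.3265 + 0.3366 + 0.3366 + 0.0873 = 1.087
Degrees of freedom = 4 − 1 = 3; critical value at α = 0.05 is 7.815.
Since 1.087 < 7.815, we fail to reject the null hypothesis — the data are consistent with the 9:3:3:1 ratio.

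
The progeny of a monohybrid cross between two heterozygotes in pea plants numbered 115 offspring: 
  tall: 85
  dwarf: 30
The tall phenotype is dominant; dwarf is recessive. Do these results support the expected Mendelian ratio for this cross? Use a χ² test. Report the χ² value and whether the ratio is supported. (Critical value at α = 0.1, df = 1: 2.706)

0.072; consistent

For a monohybrid cross between heterozygotes with complete dominance, the expected phenotypic ratio is 3:1.
Under the 3:1 hypothesis (Σ ratio = 4, N = 115):
  tall: 115 × 3/4 = 86.25
  dwarf: 115 × 1/4 = 28.75
χ² = Σ (O − E)² / E
  tall: (85 − 86.25)² / 86.25 = 0.0181
  dwarf: (30 − 28.75)² / 28.75 = 0.0543
χ² = 0.0181 + 0.0543 = 0.0724 ≈ 0.072
Degrees of freedom = 2 − 1 = 1; critical value at α = 0.1 is 2.706.
Since 0.072 < 2.706, we fail to reject the null hypothesis — the data are consistent with the 3:1 ratio.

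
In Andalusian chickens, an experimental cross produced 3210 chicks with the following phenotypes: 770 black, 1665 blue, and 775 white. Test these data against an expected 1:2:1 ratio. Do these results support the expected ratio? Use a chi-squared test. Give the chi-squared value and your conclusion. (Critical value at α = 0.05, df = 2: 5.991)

Under the 1:2:1 hypothesis (Σ ratio = 4, N = 3210):
  black: 3210 × 1/4 = 802.5
  blue: 3210 × 2/4 = 1605
  white: 3210 × 1/4 = 802.5
χ² = Σ (O − E)² / E
  black: (770 − 802.5)² / 802.5 = 1.3162
  blue: (1665 − 1605)² / 1605 = 2.2430
  white: (775 − 802.5)² / 802.5 = 0.9424
χ² = 1.3162 + 2.2430 + 0.9424 = 4.5016 ≈ 4.502
Degrees of freedom = 3 − 1 = 2; critical value at α = 0.05 is 5.991.
Since 4.502 < 5.991, we fail to reject the null hypothesis — the data are consistent with the 1:2:1 ratio.

4.502; consistent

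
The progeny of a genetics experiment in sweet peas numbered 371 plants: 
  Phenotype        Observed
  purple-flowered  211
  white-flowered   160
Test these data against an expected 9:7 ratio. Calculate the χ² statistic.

The 9:7 ratio has 16 parts, so with N = 371 the expected counts are:
  purple-flowered: 371 × 9/16 = 208.6875
  white-flowered: 371 × 7/16 = 162.3125
χ² = Σ (O − E)² / E
  purple-flowered: (211 − 208.6875)² / 208.6875 = 0.0256
  white-flowered: (160 − 162.3125)² / 162.3125 = 0.0329
χ² = 0.0256 + 0.0329 = 0.0585 ≈ 0.059

0.059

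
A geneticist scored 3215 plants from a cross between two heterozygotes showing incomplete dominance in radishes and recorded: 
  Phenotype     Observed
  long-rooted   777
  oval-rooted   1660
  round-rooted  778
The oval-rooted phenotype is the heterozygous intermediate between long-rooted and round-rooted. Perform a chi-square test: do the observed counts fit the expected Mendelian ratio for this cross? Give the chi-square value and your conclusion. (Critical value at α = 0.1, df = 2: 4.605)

With incomplete dominance, a heterozygote × heterozygote cross gives a 1:2:1 phenotypic ratio.
The 1:2:1 ratio has 4 parts, so with N = 3215 the expected counts are:
  long-rooted: 3215 × 1/4 = 803.75
  oval-rooted: 3215 × 2/4 = 1607.5
  round-rooted: 3215 × 1/4 = 803.75
χ² = Σ (O − E)² / E
  long-rooted: (777 − 803.75)² / 803.75 = 0.8903
  oval-rooted: (1660 − 1607.5)² / 1607.5 = 1.7146
  round-rooted: (778 − 803.75)² / 803.75 = 0.8250
χ² = 0.8903 + 1.7146 + 0.8250 = 3.4299 ≈ 3.430
Degrees of freedom = 3 − 1 = 2; critical value at α = 0.1 is 4.605.
Since 3.430 < 4.605, we fail to reject the null hypothesis — the data are consistent with the 1:2:1 ratio.

3.430; consistent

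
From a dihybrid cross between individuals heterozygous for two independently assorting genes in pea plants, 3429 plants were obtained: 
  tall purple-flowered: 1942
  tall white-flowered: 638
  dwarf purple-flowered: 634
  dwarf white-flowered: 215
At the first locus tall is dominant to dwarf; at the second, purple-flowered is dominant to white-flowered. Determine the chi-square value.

0.255

A dihybrid F₂ with independent assortment and complete dominance at both loci gives a 9:3:3:1 phenotypic ratio.
Under the 9:3:3:1 hypothesis (Σ ratio = 16, N = 3429):
  tall purple-flowered: 3429 × 9/16 = 1928.8125
  tall white-flowered: 3429 × 3/16 = 642.9375
  dwarf purple-flowered: 3429 × 3/16 = 642.9375
  dwarf white-flowered: 3429 × 1/16 = 214.3125
χ² = Σ (O − E)² / E
  tall purple-flowered: (1942 − 1928.8125)² / 1928.8125 = 0.0902
  tall white-flowered: (638 − 642.9375)² / 642.9375 = 0.0379
  dwarf purple-flowered: (634 − 642.9375)² / 642.9375 = 0.1242
  dwarf white-flowered: (215 − 214.3125)² / 214.3125 = 0.0022
χ² = 0.0902 + 0.0379 + 0.1242 + 0.0022 = 0.2545 ≈ 0.255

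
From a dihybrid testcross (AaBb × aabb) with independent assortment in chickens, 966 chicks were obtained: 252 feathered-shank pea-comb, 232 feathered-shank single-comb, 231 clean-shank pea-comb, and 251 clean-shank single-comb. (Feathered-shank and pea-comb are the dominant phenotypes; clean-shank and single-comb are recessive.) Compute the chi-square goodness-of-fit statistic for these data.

1.660

A dihybrid testcross with independent assortment gives a 1:1:1:1 ratio.
Expected counts for N = 966 under a 1:1:1:1 ratio (total parts = 4):
  feathered-shank pea-comb: 966 × 1/4 = 241.5
  feathered-shank single-comb: 966 × 1/4 = 241.5
  clean-shank pea-comb: 966 × 1/4 = 241.5
  clean-shank single-comb: 966 × 1/4 = 241.5
χ² = Σ (O − E)² / E
  feathered-shank pea-comb: (252 − 241.5)² / 241.5 = 0.4565
  feathered-shank single-comb: (232 − 241.5)² / 241.5 = 0.3737
  clean-shank pea-comb: (231 − 241.5)² / 241.5 = 0.4565
  clean-shank single-comb: (251 − 241.5)² / 241.5 = 0.3737
χ² = 0.4565 + 0.3737 + 0.4565 + 0.3737 = 1.6604 ≈ 1.660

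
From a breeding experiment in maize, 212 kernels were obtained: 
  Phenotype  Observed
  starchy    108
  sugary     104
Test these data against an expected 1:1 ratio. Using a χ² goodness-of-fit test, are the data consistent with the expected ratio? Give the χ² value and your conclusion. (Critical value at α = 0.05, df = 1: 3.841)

0.075; consistent

Expected counts for N = 212 under a 1:1 ratio (total parts = 2):
  starchy: 212 × 1/2 = 106
  sugary: 212 × 1/2 = 106
χ² = Σ (O − E)² / E
  starchy: (108 − 106)² / 106 = 0.0377
  sugary: (104 − 106)² / 106 = 0.0377
χ² = 0.0377 + 0.0377 = 0.0754 ≈ 0.075
Degrees of freedom = 2 − 1 = 1; critical value at α = 0.05 is 3.841.
Since 0.075 < 3.841, we fail to reject the null hypothesis — the data are consistent with the 1:1 ratio.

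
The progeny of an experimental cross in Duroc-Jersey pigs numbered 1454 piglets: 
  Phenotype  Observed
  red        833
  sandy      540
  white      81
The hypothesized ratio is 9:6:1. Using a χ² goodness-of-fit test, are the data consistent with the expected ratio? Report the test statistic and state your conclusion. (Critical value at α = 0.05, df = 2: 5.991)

1.403; consistent

Total ratio parts = 16. Expected numbers out of 1454:
  red: 1454 × 9/16 = 817.875
  sandy: 1454 × 6/16 = 545.25
  white: 1454 × 1/16 = 90.875
χ² = Σ (O − E)² / E
  red: (833 − 817.875)² / 817.875 = 0.2797
  sandy: (540 − 545.25)² / 545.25 = 0.0506
  white: (81 − 90.875)² / 90.875 = 1.0731
χ² = 0.2797 + 0.0506 + 1.0731 = 1.4034 ≈ 1.403
Degrees of freedom = 3 − 1 = 2; critical value at α = 0.05 is 5.991.
Since 1.403 < 5.991, we fail to reject the null hypothesis — the data are consistent with the 9:6:1 ratio.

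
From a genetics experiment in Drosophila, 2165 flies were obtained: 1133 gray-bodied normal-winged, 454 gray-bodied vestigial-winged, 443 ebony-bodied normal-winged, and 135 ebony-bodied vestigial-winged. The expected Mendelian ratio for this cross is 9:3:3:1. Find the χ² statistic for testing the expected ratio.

Under the 9:3:3:1 hypothesis (Σ ratio = 16, N = 2165):
  gray-bodied normal-winged: 2165 × 9/16 = 1217.8125
  gray-bodied vestigial-winged: 2165 × 3/16 = 405.9375
  ebony-bodied normal-winged: 2165 × 3/16 = 405.9375
  ebony-bodied vestigial-winged: 2165 × 1/16 = 135.3125
χ² = Σ (O − E)² / E
  gray-bodied normal-winged: (1133 − 1217.8125)² / 1217.8125 = 5.9066
  gray-bodied vestigial-winged: (454 − 405.9375)² / 405.9375 = 5.6905
  ebony-bodied normal-winged: (443 − 405.9375)² / 405.9375 = 3.3838
  ebony-bodied vestigial-winged: (135 − 135.3125)² / 135.3125 = 0.0007
χ² = 5.9066 + 5.6905 + 3.3838 + 0.0007 = 14.9816 ≈ 14.982

14.982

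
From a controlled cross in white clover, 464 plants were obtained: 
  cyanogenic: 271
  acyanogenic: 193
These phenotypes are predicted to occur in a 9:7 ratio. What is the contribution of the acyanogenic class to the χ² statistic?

0.493

The 9:7 ratio has 16 parts, so with N = 464 the expected counts are:
  cyanogenic: 464 × 9/16 = 261
  acyanogenic: 464 × 7/16 = 203
Contribution of acyanogenic: (193 − 203)² / 203 = 0.4926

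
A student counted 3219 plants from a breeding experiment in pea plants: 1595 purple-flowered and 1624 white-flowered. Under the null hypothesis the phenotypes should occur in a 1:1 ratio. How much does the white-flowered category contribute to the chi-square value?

Under the 1:1 hypothesis (Σ ratio = 2, N = 3219):
  purple-flowered: 3219 × 1/2 = 1609.5
  white-flowered: 3219 × 1/2 = 1609.5
Contribution of white-flowered: (1624 − 1609.5)² / 1609.5 = 0.1306

0.131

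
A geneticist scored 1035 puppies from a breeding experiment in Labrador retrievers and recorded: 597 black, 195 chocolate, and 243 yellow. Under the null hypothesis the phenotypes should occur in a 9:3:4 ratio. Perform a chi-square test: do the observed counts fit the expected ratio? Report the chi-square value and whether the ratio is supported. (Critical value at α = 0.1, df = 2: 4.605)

Expected counts for N = 1035 under a 9:3:4 ratio (total parts = 16):
  black: 1035 × 9/16 = 582.1875
  chocolate: 1035 × 3/16 = 194.0625
  yellow: 1035 × 4/16 = 258.75
χ² = Σ (O − E)² / E
  black: (597 − 582.1875)² / 582.1875 = 0.3769
  chocolate: (195 − 194.0625)² / 194.0625 = 0.0045
  yellow: (243 − 258.75)² / 258.75 = 0.9587
χ² = 0.3769 + 0.0045 + 0.9587 = 1.3401 ≈ 1.340
Degrees of freedom = 3 − 1 = 2; critical value at α = 0.1 is 4.605.
Since 1.340 < 4.605, we fail to reject the null hypothesis — the data are consistent with the 9:3:4 ratio.

1.340; consistent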